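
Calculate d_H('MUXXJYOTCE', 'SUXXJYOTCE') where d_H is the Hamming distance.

Differing positions: 1. Hamming distance = 1.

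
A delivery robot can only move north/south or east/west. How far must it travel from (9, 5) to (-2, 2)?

Σ|x_i - y_i| = |9 - (-2)| + |5 - 2| = 11 + 3 = 14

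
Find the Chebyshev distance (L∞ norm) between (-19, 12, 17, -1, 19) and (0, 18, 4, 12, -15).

max(|x_i - y_i|) = max(|-19 - 0|, |12 - 18|, |17 - 4|, |-1 - 12|, |19 - (-15)|) = max(19, 6, 13, 13, 34) = 34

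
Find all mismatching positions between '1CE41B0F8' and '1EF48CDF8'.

Differing positions: 2, 3, 5, 6, 7. Hamming distance = 5.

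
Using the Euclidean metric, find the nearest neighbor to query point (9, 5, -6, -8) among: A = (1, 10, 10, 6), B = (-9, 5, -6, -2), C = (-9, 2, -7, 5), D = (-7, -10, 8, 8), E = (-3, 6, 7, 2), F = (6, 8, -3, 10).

Distances: d(A) ≈ 23.2594, d(B) ≈ 18.9737, d(C) ≈ 22.4277, d(D) ≈ 30.545, d(E) ≈ 20.347, d(F) ≈ 18.735. Nearest: F = (6, 8, -3, 10) with distance 18.735.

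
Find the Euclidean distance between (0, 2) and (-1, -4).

√(Σ(x_i - y_i)²) = √((0 - (-1))² + (2 - (-4))²)
= √(1² + 6²) = √(1 + 36) = √37 ≈ 6.0828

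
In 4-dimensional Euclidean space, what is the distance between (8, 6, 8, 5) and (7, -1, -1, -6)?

√(Σ(x_i - y_i)²) = √((8 - 7)² + (6 - (-1))² + (8 - (-1))² + (5 - (-6))²)
= √(1² + 7² + 9² + 11²) = √(1 + 49 + 81 + 121) = √252 ≈ 15.8745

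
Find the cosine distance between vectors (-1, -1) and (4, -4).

With u = (-1, -1), v = (4, -4):
u·v = (-1)·4 + (-1)·(-4) = (-4) + 4 = 0.
|u| = √((-1)² + (-1)²) = √2, |v| = √(4² + (-4)²) = √32, so |u||v| = √(2·32) = √64 = 8.
cos θ = (u·v)/(|u||v|) = 0/8 = 0
Cosine distance = 1 - cos θ = 1 - 0 = 1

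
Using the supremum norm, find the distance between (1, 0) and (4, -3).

max(|x_i - y_i|) = max(|1 - 4|, |0 - (-3)|) = max(3, 3) = 3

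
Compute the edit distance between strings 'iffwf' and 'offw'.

Let D[i][j] be the edit distance between the first i characters of 'iffwf' and the first j characters of 'offw', with D[i][0] = i, D[0][j] = j, and D[i][j] = D[i-1][j-1] if the characters match, else 1 + min(D[i-1][j], D[i][j-1], D[i-1][j-1]). Filling the table (rows: prefixes of 'iffwf', columns: prefixes of 'offw'):
     ε  o  f  f  w
  ε  0  1  2  3  4
  i  1  1  2  3  4
  f  2  2  1  2  3
  f  3  3  2  1  2
  w  4  4  3  2  1
  f  5  5  4  3  2
The bottom-right entry gives D[5][4] = 2, so no sequence of fewer than 2 edits works. Backtracking through the table gives one optimal edit sequence (2 edits):
  iffwf → offwf (sub i→o @1)
  offwf → offw (del f @5)
Edit distance = 2.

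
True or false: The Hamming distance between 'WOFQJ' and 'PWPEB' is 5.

Differing positions: 1, 2, 3, 4, 5. Hamming distance = 5, so the claim is true.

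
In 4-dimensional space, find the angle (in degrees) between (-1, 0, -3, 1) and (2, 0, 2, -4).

With u = (-1, 0, -3, 1), v = (2, 0, 2, -4):
u·v = (-1)·2 + 0·0 + (-3)·2 + 1·(-4) = (-2) + 0 + (-6) + (-4) = -12.
|u| = √((-1)² + 0² + (-3)² + 1²) = √11, |v| = √(2² + 0² + 2² + (-4)²) = √24, so |u||v| = √(11·24) = √264.
cos θ = (u·v)/(|u||v|) = -12/√264 ≈ -0.738549
θ = arccos(-0.738549) ≈ 137.61°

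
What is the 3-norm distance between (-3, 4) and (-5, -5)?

(Σ|x_i - y_i|^3)^(1/3) = (|-3 - (-5)|^3 + |4 - (-5)|^3)^(1/3)
= (2^3 + 9^3)^(1/3) = (8 + 729)^(1/3) = (737)^(1/3) ≈ 9.0328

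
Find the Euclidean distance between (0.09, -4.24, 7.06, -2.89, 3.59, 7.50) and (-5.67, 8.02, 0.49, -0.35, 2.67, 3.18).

√(Σ(x_i - y_i)²) = √((0.09 - (-5.67))² + (-4.24 - 8.02)² + (7.06 - 0.49)² + (-2.89 - (-0.35))² + (3.59 - 2.67)² + (7.5 - 3.18)²)
= √(5.76² + (-12.26)² + 6.57² + (-2.54)² + 0.92² + 4.32²) = √(33.1776 + 150.3076 + 43.1649 + 6.4516 + 0.8464 + 18.6624) = √252.6105 ≈ 15.8937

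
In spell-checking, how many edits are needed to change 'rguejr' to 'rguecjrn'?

Let D[i][j] be the edit distance between the first i characters of 'rguejr' and the first j characters of 'rguecjrn', with D[i][0] = i, D[0][j] = j, and D[i][j] = D[i-1][j-1] if the characters match, else 1 + min(D[i-1][j], D[i][j-1], D[i-1][j-1]). Filling the table (rows: prefixes of 'rguejr', columns: prefixes of 'rguecjrn'):
     ε  r  g  u  e  c  j  r  n
  ε  0  1  2  3  4  5  6  7  8
  r  1  0  1  2  3  4  5  6  7
  g  2  1  0  1  2  3  4  5  6
  u  3  2  1  0  1  2  3  4  5
  e  4  3  2  1  0  1  2  3  4
  j  5  4  3  2  1  1  1  2  3
  r  6  5  4  3  2  2  2  1  2
The bottom-right entry gives D[6][8] = 2, so no sequence of fewer than 2 edits works. Backtracking through the table gives one optimal edit sequence (2 edits):
  rguejr → rguecjr (ins c @5)
  rguecjr → rguecjrn (ins n @8)
Edit distance = 2.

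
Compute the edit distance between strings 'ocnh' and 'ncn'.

Let D[i][j] be the edit distance between the first i characters of 'ocnh' and the first j characters of 'ncn', with D[i][0] = i, D[0][j] = j, and D[i][j] = D[i-1][j-1] if the characters match, else 1 + min(D[i-1][j], D[i][j-1], D[i-1][j-1]). Filling the table (rows: prefixes of 'ocnh', columns: prefixes of 'ncn'):
     ε  n  c  n
  ε  0  1  2  3
  o  1  1  2  3
  c  2  2  1  2
  n  3  2  2  1
  h  4  3  3  2
The bottom-right entry gives D[4][3] = 2, so no sequence of fewer than 2 edits works. Backtracking through the table gives one optimal edit sequence (2 edits):
  ocnh → ncnh (sub o→n @1)
  ncnh → ncn (del h @4)
Edit distance = 2.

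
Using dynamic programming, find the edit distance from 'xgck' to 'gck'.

Let D[i][j] be the edit distance between the first i characters of 'xgck' and the first j characters of 'gck', with D[i][0] = i, D[0][j] = j, and D[i][j] = D[i-1][j-1] if the characters match, else 1 + min(D[i-1][j], D[i][j-1], D[i-1][j-1]). Filling the table (rows: prefixes of 'xgck', columns: prefixes of 'gck'):
     ε  g  c  k
  ε  0  1  2  3
  x  1  1  2  3
  g  2  1  2  3
  c  3  2  1  2
  k  4  3  2  1
The bottom-right entry gives D[4][3] = 1, so no sequence of fewer than 1 edit works. Backtracking through the table gives one optimal edit sequence (1 edit):
  xgck → gck (del x @1)
Edit distance = 1.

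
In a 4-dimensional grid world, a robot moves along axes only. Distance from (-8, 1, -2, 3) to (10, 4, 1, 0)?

Σ|x_i - y_i| = |-8 - 10| + |1 - 4| + |-2 - 1| + |3 - 0| = 18 + 3 + 3 + 3 = 27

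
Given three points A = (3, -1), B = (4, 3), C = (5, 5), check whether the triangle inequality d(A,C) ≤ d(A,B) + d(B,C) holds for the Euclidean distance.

d(A,B) = √(1² + 4²) = √17 ≈ 4.1231, d(B,C) = √(1² + 2²) = √5 ≈ 2.2361, d(A,C) = √(2² + 6²) = √40 ≈ 6.3246.
d(A,C) ≈ 6.3246 ≤ 4.1231 + 2.2361 = 6.3592. Triangle inequality is satisfied.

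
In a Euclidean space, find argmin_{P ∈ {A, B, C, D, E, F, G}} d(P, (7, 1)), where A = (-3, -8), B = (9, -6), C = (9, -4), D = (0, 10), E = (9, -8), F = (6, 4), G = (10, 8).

Distances: d(A) ≈ 13.4536, d(B) ≈ 7.2801, d(C) ≈ 5.3852, d(D) ≈ 11.4018, d(E) ≈ 9.2195, d(F) ≈ 3.1623, d(G) ≈ 7.6158. Nearest: F = (6, 4) with distance 3.1623.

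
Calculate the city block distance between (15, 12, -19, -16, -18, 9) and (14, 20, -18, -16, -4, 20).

Σ|x_i - y_i| = |15 - 14| + |12 - 20| + |-19 - (-18)| + |-16 - (-16)| + |-18 - (-4)| + |9 - 20| = 1 + 8 + 1 + 0 + 14 + 11 = 35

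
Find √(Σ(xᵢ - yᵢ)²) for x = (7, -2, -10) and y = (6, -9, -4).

√(Σ(x_i - y_i)²) = √((7 - 6)² + (-2 - (-9))² + (-10 - (-4))²)
= √(1² + 7² + (-6)²) = √(1 + 49 + 36) = √86 ≈ 9.2736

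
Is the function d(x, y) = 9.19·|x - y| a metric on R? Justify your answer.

Yes. Since |x - y| is a metric on R and 9.19 > 0, the positive scalar multiple 9.19·|x - y| is also a metric: scaling by a positive constant preserves non-negativity, identity (d=0 ⟺ |x-y|=0 ⟺ x=y), symmetry, and the triangle inequality.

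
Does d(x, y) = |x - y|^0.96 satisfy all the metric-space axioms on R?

Yes. With 0 < p = 0.96 ≤ 1, d(x,y) = |x-y|^0.96 is a metric on R. Non-negativity and symmetry are immediate; |x-y|^0.96 = 0 ⟺ |x-y| = 0 ⟺ x = y. For the triangle inequality, the function t ↦ t^0.96 is subadditive on [0,∞) when p ≤ 1, so |x-z|^0.96 ≤ (|x-y| + |y-z|)^0.96 ≤ |x-y|^0.96 + |y-z|^0.96.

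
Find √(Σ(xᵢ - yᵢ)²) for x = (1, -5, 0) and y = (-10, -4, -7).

√(Σ(x_i - y_i)²) = √((1 - (-10))² + (-5 - (-4))² + (0 - (-7))²)
= √(11² + (-1)² + 7²) = √(121 + 1 + 49) = √171 ≈ 13.0767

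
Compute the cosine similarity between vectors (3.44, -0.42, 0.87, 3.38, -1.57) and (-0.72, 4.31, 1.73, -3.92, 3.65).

With u = (3.44, -0.42, 0.87, 3.38, -1.57), v = (-0.72, 4.31, 1.73, -3.92, 3.65):
u·v = 3.44·(-0.72) + (-0.42)·4.31 + 0.87·1.73 + 3.38·(-3.92) + (-1.57)·3.65 = (-2.4768) + (-1.8102) + 1.5051 + (-13.2496) + (-5.7305) = -21.762.
|u| = √(3.44² + (-0.42)² + 0.87² + 3.38² + (-1.57)²) = √(11.8336 + 0.1764 + 0.7569 + 11.4244 + 2.4649) = √26.6562, |v| = √((-0.72)² + 4.31² + 1.73² + (-3.92)² + 3.65²) = √(0.5184 + 18.5761 + 2.9929 + 15.3664 + 13.3225) = √50.7763.
cos θ = (u·v)/(|u||v|) = -21.762/(√26.6562·√50.7763) ≈ -0.5915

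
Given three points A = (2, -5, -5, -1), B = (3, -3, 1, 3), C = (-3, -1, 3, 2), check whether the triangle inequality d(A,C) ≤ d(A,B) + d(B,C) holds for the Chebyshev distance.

d(A,B) = max(1, 2, 6, 4) = 6, d(B,C) = max(6, 2, 2, 1) = 6, d(A,C) = max(5, 4, 8, 3) = 8.
d(A,C) = 8 ≤ 6 + 6 = 12. Triangle inequality is satisfied.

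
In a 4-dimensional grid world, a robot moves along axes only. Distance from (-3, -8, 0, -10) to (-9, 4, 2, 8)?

Σ|x_i - y_i| = |-3 - (-9)| + |-8 - 4| + |0 - 2| + |-10 - 8| = 6 + 12 + 2 + 18 = 38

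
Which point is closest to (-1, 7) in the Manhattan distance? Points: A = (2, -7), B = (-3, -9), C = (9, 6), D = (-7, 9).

Distances: d(A) = 17, d(B) = 18, d(C) = 11, d(D) = 8. Nearest: D = (-7, 9) with distance 8.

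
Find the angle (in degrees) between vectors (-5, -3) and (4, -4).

With u = (-5, -3), v = (4, -4):
u·v = (-5)·4 + (-3)·(-4) = (-20) + 12 = -8.
|u| = √((-5)² + (-3)²) = √34, |v| = √(4² + (-4)²) = √32, so |u||v| = √(34·32) = √1088.
cos θ = (u·v)/(|u||v|) = -8/√1088 ≈ -0.242536
θ = arccos(-0.242536) ≈ 104.04°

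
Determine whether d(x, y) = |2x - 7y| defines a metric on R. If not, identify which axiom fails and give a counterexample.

No. d fails symmetry: d(5, 9) = |2·5 - 7·9| = |-53| = 53, but d(9, 5) = |2·9 - 7·5| = |-17| = 17. Since 53 ≠ 17, d(x,y) ≠ d(y,x) in general.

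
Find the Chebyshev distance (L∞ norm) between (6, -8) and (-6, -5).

max(|x_i - y_i|) = max(|6 - (-6)|, |-8 - (-5)|) = max(12, 3) = 12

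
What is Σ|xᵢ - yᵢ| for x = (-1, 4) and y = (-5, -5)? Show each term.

Σ|x_i - y_i| = |-1 - (-5)| + |4 - (-5)| = 4 + 9 = 13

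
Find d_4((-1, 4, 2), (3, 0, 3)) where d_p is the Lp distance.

(Σ|x_i - y_i|^4)^(1/4) = (|-1 - 3|^4 + |4 - 0|^4 + |2 - 3|^4)^(1/4)
= (4^4 + 4^4 + 1^4)^(1/4) = (256 + 256 + 1)^(1/4) = (513)^(1/4) ≈ 4.7591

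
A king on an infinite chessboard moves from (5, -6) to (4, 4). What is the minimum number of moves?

max(|x_i - y_i|) = max(|5 - 4|, |-6 - 4|) = max(1, 10) = 10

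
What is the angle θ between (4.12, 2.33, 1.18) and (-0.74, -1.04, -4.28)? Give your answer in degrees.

With u = (4.12, 2.33, 1.18), v = (-0.74, -1.04, -4.28):
u·v = 4.12·(-0.74) + 2.33·(-1.04) + 1.18·(-4.28) = (-3.0488) + (-2.4232) + (-5.0504) = -10.5224.
|u| = √(4.12² + 2.33² + 1.18²) = √(16.9744 + 5.4289 + 1.3924) = √23.7957, |v| = √((-0.74)² + (-1.04)² + (-4.28)²) = √(0.5476 + 1.0816 + 18.3184) = √19.9476.
cos θ = (u·v)/(|u||v|) = -10.5224/(√23.7957·√19.9476) ≈ -0.48297
θ = arccos(-0.48297) ≈ 118.88°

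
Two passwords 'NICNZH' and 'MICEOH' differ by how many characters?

Differing positions: 1, 4, 5. Hamming distance = 3.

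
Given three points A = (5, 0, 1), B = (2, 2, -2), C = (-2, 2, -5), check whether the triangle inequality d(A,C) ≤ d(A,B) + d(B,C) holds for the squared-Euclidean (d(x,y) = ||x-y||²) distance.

d(A,B) = 3² + 2² + 3² = 22, d(B,C) = 4² + 0² + 3² = 25, d(A,C) = 7² + 2² + 6² = 89.
d(A,C) = 89 > 22 + 25 = 47. Triangle inequality is VIOLATED. (Squared-Euclidean is not a metric — this is a counterexample.)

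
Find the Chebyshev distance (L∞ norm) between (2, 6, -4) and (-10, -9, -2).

max(|x_i - y_i|) = max(|2 - (-10)|, |6 - (-9)|, |-4 - (-2)|) = max(12, 15, 2) = 15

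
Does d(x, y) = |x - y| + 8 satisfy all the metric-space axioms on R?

No. d fails identity of indiscernibles (specifically d(x,x) = 0): d(-1, -1) = |-1 - (-1)| + 8 = 0 + 8 = 8 ≠ 0.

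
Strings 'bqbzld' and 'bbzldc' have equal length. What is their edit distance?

Let D[i][j] be the edit distance between the first i characters of 'bqbzld' and the first j characters of 'bbzldc', with D[i][0] = i, D[0][j] = j, and D[i][j] = D[i-1][j-1] if the characters match, else 1 + min(D[i-1][j], D[i][j-1], D[i-1][j-1]). Filling the table (rows: prefixes of 'bqbzld', columns: prefixes of 'bbzldc'):
     ε  b  b  z  l  d  c
  ε  0  1  2  3  4  5  6
  b  1  0  1  2  3  4  5
  q  2  1  1  2  3  4  5
  b  3  2  1  2  3  4  5
  z  4  3  2  1  2  3  4
  l  5  4  3  2  1  2  3
  d  6  5  4  3  2  1  2
The bottom-right entry gives D[6][6] = 2, so no sequence of fewer than 2 edits works. Backtracking through the table gives one optimal edit sequence (2 edits):
  bqbzld → bbzld (del q @2)
  bbzld → bbzldc (ins c @6)
Edit distance = 2.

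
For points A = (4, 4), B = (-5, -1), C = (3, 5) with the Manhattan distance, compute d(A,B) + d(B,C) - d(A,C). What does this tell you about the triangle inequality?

d(A,B) = 9 + 5 = 14, d(B,C) = 8 + 6 = 14, d(A,C) = 1 + 1 = 2.
d(A,B) + d(B,C) - d(A,C) = 14 + 14 - 2 = 28 - 2 = 26. This is ≥ 0, so the triangle inequality holds for these points.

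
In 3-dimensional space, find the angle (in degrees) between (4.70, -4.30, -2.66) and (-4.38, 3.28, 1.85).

With u = (4.70, -4.30, -2.66), v = (-4.38, 3.28, 1.85):
u·v = 4.7·(-4.38) + (-4.3)·3.28 + (-2.66)·1.85 = (-20.586) + (-14.104) + (-4.921) = -39.611.
|u| = √(4.7² + (-4.3)² + (-2.66)²) = √(22.09 + 18.49 + 7.0756) = √47.6556, |v| = √((-4.38)² + 3.28² + 1.85²) = √(19.1844 + 10.7584 + 3.4225) = √33.3653.
cos θ = (u·v)/(|u||v|) = -39.611/(√47.6556·√33.3653) ≈ -0.993371
θ = arccos(-0.993371) ≈ 173.4°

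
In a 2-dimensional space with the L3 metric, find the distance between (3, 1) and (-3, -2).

(Σ|x_i - y_i|^3)^(1/3) = (|3 - (-3)|^3 + |1 - (-2)|^3)^(1/3)
= (6^3 + 3^3)^(1/3) = (216 + 27)^(1/3) = (243)^(1/3) ≈ 6.2403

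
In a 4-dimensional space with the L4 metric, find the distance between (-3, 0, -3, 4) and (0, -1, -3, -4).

(Σ|x_i - y_i|^4)^(1/4) = (|-3 - 0|^4 + |0 - (-1)|^4 + |-3 - (-3)|^4 + |4 - (-4)|^4)^(1/4)
= (3^4 + 1^4 + 0^4 + 8^4)^(1/4) = (81 + 1 + 0 + 4096)^(1/4) = (4178)^(1/4) ≈ 8.0397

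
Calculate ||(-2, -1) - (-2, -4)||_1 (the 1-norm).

Σ|x_i - y_i| = |-2 - (-2)| + |-1 - (-4)| = 0 + 3 = 3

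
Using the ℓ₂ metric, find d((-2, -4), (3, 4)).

√(Σ(x_i - y_i)²) = √((-2 - 3)² + (-4 - 4)²)
= √((-5)² + (-8)²) = √(25 + 64) = √89 ≈ 9.434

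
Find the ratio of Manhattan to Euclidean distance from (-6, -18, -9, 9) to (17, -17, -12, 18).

L1 = |-6 - 17| + |-18 - (-17)| + |-9 - (-12)| + |9 - 18| = 23 + 1 + 3 + 9 = 36
L2 = √(23² + 1² + 3² + 9²) = √620 ≈ 24.8998
L1 ≥ L2 always (equality iff movement is along one axis); L1 > L2 here.
Ratio L1/L2 = 36/√620 ≈ 1.4458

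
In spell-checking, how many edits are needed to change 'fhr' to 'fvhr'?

Let D[i][j] be the edit distance between the first i characters of 'fhr' and the first j characters of 'fvhr', with D[i][0] = i, D[0][j] = j, and D[i][j] = D[i-1][j-1] if the characters match, else 1 + min(D[i-1][j], D[i][j-1], D[i-1][j-1]). Filling the table (rows: prefixes of 'fhr', columns: prefixes of 'fvhr'):
     ε  f  v  h  r
  ε  0  1  2  3  4
  f  1  0  1  2  3
  h  2  1  1  1  2
  r  3  2  2  2  1
The bottom-right entry gives D[3][4] = 1, so no sequence of fewer than 1 edit works. Backtracking through the table gives one optimal edit sequence (1 edit):
  fhr → fvhr (ins v @2)
Edit distance = 1.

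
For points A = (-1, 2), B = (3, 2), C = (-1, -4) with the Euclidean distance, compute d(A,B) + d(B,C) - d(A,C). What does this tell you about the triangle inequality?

d(A,B) = √(4² + 0²) = √16 = 4, d(B,C) = √(4² + 6²) = √52 ≈ 7.2111, d(A,C) = √(0² + 6²) = √36 = 6.
d(A,B) + d(B,C) - d(A,C) = 4 + 7.2111 - 6 = 11.2111 - 6 = 5.2111 (to 4 decimal places). This is ≥ 0, so the triangle inequality holds for these points.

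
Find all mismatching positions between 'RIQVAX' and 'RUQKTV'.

Differing positions: 2, 4, 5, 6. Hamming distance = 4.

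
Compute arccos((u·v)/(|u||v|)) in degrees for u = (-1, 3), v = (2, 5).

With u = (-1, 3), v = (2, 5):
u·v = (-1)·2 + 3·5 = (-2) + 15 = 13.
|u| = √((-1)² + 3²) = √10, |v| = √(2² + 5²) = √29, so |u||v| = √(10·29) = √290.
cos θ = (u·v)/(|u||v|) = 13/√290 ≈ 0.763386
θ = arccos(0.763386) ≈ 40.24°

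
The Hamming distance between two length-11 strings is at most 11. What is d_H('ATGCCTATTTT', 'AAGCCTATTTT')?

Differing positions: 2. Hamming distance = 1. The maximum possible Hamming distance for length-11 strings is 11, so d_H/11 = 1/11 ≈ 0.0909.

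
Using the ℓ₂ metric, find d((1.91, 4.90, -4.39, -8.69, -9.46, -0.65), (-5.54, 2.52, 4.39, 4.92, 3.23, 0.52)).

√(Σ(x_i - y_i)²) = √((1.91 - (-5.54))² + (4.9 - 2.52)² + (-4.39 - 4.39)² + (-8.69 - 4.92)² + (-9.46 - 3.23)² + (-0.65 - 0.52)²)
= √(7.45² + 2.38² + (-8.78)² + (-13.61)² + (-12.69)² + (-1.17)²) = √(55.5025 + 5.6644 + 77.0884 + 185.2321 + 161.0361 + 1.3689) = √485.8924 ≈ 22.043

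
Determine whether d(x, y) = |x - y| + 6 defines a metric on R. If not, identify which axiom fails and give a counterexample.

No. d fails identity of indiscernibles (specifically d(x,x) = 0): d(2, 2) = |2 - 2| + 6 = 0 + 6 = 6 ≠ 0.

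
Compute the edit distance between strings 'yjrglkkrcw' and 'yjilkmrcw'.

Let D[i][j] be the edit distance between the first i characters of 'yjrglkkrcw' and the first j characters of 'yjilkmrcw', with D[i][0] = i, D[0][j] = j, and D[i][j] = D[i-1][j-1] if the characters match, else 1 + min(D[i-1][j], D[i][j-1], D[i-1][j-1]). Filling the table (rows: prefixes of 'yjrglkkrcw', columns: prefixes of 'yjilkmrcw'):
     ε  y  j  i  l  k  m  r  c  w
  ε  0  1  2  3  4  5  6  7  8  9
  y  1  0  1  2  3  4  5  6  7  8
  j  2  1  0  1  2  3  4  5  6  7
  r  3  2  1  1  2  3  4  4  5  6
  g  4  3  2  2  2  3  4  5  5  6
  l  5  4  3  3  2  3  4  5  6  6
  k  6  5  4  4  3  2  3  4  5  6
  k  7  6  5  5  4  3  3  4  5  6
  r  8  7  6  6  5  4  4  3  4  5
  c  9  8  7  7  6  5  5  4  3  4
  w 10  9  8  8  7  6  6  5  4  3
The bottom-right entry gives D[10][9] = 3, so no sequence of fewer than 3 edits works. Backtracking through the table gives one optimal edit sequence (3 edits):
  yjrglkkrcw → yjglkkrcw (del r @3)
  yjglkkrcw → yjilkkrcw (sub g→i @3)
  yjilkkrcw → yjilkmrcw (sub k→m @6)
Edit distance = 3.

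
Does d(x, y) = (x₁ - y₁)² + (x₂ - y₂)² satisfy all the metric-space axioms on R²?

No. The squared Euclidean distance fails the triangle inequality. Counterexample: x = (0, 0), y = (1, 4), z = (2, 8). d(x,z) = 2² + 8² = 68, but d(x,y) + d(y,z) = (1² + 4²) + (1² + 4²) = 17 + 17 = 34. Since 68 > 34, the triangle inequality is violated. (Note: √d, the ordinary Euclidean distance, IS a metric.)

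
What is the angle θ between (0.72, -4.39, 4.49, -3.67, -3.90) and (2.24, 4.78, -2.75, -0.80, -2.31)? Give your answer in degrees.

With u = (0.72, -4.39, 4.49, -3.67, -3.90), v = (2.24, 4.78, -2.75, -0.80, -2.31):
u·v = 0.72·2.24 + (-4.39)·4.78 + 4.49·(-2.75) + (-3.67)·(-0.8) + (-3.9)·(-2.31) = 1.6128 + (-20.9842) + (-12.3475) + 2.936 + 9.009 = -19.7739.
|u| = √(0.72² + (-4.39)² + 4.49² + (-3.67)² + (-3.9)²) = √(0.5184 + 19.2721 + 20.1601 + 13.4689 + 15.21) = √68.6295, |v| = √(2.24² + 4.78² + (-2.75)² + (-0.8)² + (-2.31)²) = √(5.0176 + 22.8484 + 7.5625 + 0.64 + 5.3361) = √41.4046.
cos θ = (u·v)/(|u||v|) = -19.7739/(√68.6295·√41.4046) ≈ -0.370948
θ = arccos(-0.370948) ≈ 111.77°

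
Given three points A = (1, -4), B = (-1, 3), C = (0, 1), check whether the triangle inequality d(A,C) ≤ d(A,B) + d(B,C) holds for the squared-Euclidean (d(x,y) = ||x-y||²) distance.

d(A,B) = 2² + 7² = 53, d(B,C) = 1² + 2² = 5, d(A,C) = 1² + 5² = 26.
d(A,C) = 26 ≤ 53 + 5 = 58. Triangle inequality is satisfied.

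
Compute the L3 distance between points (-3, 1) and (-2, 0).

(Σ|x_i - y_i|^3)^(1/3) = (|-3 - (-2)|^3 + |1 - 0|^3)^(1/3)
= (1^3 + 1^3)^(1/3) = (1 + 1)^(1/3) = (2)^(1/3) ≈ 1.2599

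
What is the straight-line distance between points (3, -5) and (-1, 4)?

√(Σ(x_i - y_i)²) = √((3 - (-1))² + (-5 - 4)²)
= √(4² + (-9)²) = √(16 + 81) = √97 ≈ 9.8489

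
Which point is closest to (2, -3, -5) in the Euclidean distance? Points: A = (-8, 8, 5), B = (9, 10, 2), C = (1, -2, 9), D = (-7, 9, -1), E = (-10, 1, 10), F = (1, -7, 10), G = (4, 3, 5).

Distances: d(A) ≈ 17.9165, d(B) ≈ 16.3401, d(C) ≈ 14.0712, d(D) ≈ 15.5242, d(E) ≈ 19.6214, d(F) ≈ 15.5563, d(G) ≈ 11.8322. Nearest: G = (4, 3, 5) with distance 11.8322.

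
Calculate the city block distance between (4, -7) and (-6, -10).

Σ|x_i - y_i| = |4 - (-6)| + |-7 - (-10)| = 10 + 3 = 13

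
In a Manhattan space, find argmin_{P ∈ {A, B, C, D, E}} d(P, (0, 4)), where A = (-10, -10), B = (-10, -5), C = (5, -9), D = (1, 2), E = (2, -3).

Distances: d(A) = 24, d(B) = 19, d(C) = 18, d(D) = 3, d(E) = 9. Nearest: D = (1, 2) with distance 3.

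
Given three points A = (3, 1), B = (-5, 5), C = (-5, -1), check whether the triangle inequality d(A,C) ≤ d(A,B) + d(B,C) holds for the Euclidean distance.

d(A,B) = √(8² + 4²) = √80 ≈ 8.9443, d(B,C) = √(0² + 6²) = √36 = 6, d(A,C) = √(8² + 2²) = √68 ≈ 8.2462.
d(A,C) ≈ 8.2462 ≤ 8.9443 + 6 = 14.9443. Triangle inequality is satisfied.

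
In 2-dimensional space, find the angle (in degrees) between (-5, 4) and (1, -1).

With u = (-5, 4), v = (1, -1):
u·v = (-5)·1 + 4·(-1) = (-5) + (-4) = -9.
|u| = √((-5)² + 4²) = √41, |v| = √(1² + (-1)²) = √2, so |u||v| = √(41·2) = √82.
cos θ = (u·v)/(|u||v|) = -9/√82 ≈ -0.993884
θ = arccos(-0.993884) ≈ 173.66°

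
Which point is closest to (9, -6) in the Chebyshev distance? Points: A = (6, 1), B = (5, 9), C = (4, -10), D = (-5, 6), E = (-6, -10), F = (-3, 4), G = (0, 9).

Distances: d(A) = 7, d(B) = 15, d(C) = 5, d(D) = 14, d(E) = 15, d(F) = 12, d(G) = 15. Nearest: C = (4, -10) with distance 5.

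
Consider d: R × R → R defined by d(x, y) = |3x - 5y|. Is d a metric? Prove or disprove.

No. d fails symmetry: d(6, 4) = |3·6 - 5·4| = |-2| = 2, but d(4, 6) = |3·4 - 5·6| = |-18| = 18. Since 2 ≠ 18, d(x,y) ≠ d(y,x) in general.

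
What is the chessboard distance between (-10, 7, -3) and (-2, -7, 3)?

max(|x_i - y_i|) = max(|-10 - (-2)|, |7 - (-7)|, |-3 - 3|) = max(8, 14, 6) = 14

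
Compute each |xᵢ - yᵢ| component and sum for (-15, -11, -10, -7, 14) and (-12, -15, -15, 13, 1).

Σ|x_i - y_i| = |-15 - (-12)| + |-11 - (-15)| + |-10 - (-15)| + |-7 - 13| + |14 - 1| = 3 + 4 + 5 + 20 + 13 = 45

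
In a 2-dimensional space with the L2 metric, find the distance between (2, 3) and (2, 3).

(Σ|x_i - y_i|^2)^(1/2) = (|2 - 2|^2 + |3 - 3|^2)^(1/2)
= (0^2 + 0^2)^(1/2) = (0 + 0)^(1/2) = (0)^(1/2) = 0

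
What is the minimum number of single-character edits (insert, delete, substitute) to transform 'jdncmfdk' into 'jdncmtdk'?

Let D[i][j] be the edit distance between the first i characters of 'jdncmfdk' and the first j characters of 'jdncmtdk', with D[i][0] = i, D[0][j] = j, and D[i][j] = D[i-1][j-1] if the characters match, else 1 + min(D[i-1][j], D[i][j-1], D[i-1][j-1]). Filling the table (rows: prefixes of 'jdncmfdk', columns: prefixes of 'jdncmtdk'):
     ε  j  d  n  c  m  t  d  k
  ε  0  1  2  3  4  5  6  7  8
  j  1  0  1  2  3  4  5  6  7
  d  2  1  0  1  2  3  4  5  6
  n  3  2  1  0  1  2  3  4  5
  c  4  3  2  1  0  1  2  3  4
  m  5  4  3  2  1  0  1  2  3
  f  6  5  4  3  2  1  1  2  3
  d  7  6  5  4  3  2  2  1  2
  k  8  7  6  5  4  3  3  2  1
The bottom-right entry gives D[8][8] = 1, so no sequence of fewer than 1 edit works. Backtracking through the table gives one optimal edit sequence (1 edit):
  jdncmfdk → jdncmtdk (sub f→t @6)
Edit distance = 1.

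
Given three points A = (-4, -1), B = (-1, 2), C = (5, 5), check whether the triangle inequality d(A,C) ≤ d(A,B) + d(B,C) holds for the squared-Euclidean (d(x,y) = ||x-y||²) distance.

d(A,B) = 3² + 3² = 18, d(B,C) = 6² + 3² = 45, d(A,C) = 9² + 6² = 117.
d(A,C) = 117 > 18 + 45 = 63. Triangle inequality is VIOLATED. (Squared-Euclidean is not a metric — this is a counterexample.)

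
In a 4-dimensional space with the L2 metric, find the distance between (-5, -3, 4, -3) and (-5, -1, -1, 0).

(Σ|x_i - y_i|^2)^(1/2) = (|-5 - (-5)|^2 + |-3 - (-1)|^2 + |4 - (-1)|^2 + |-3 - 0|^2)^(1/2)
= (0^2 + 2^2 + 5^2 + 3^2)^(1/2) = (0 + 4 + 25 + 9)^(1/2) = (38)^(1/2) ≈ 6.1644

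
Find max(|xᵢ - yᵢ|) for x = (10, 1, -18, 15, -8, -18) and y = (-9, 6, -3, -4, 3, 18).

max(|x_i - y_i|) = max(|10 - (-9)|, |1 - 6|, |-18 - (-3)|, |15 - (-4)|, |-8 - 3|, |-18 - 18|) = max(19, 5, 15, 19, 11, 36) = 36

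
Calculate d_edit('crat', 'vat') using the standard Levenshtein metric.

Let D[i][j] be the edit distance between the first i characters of 'crat' and the first j characters of 'vat', with D[i][0] = i, D[0][j] = j, and D[i][j] = D[i-1][j-1] if the characters match, else 1 + min(D[i-1][j], D[i][j-1], D[i-1][j-1]). Filling the table (rows: prefixes of 'crat', columns: prefixes of 'vat'):
     ε  v  a  t
  ε  0  1  2  3
  c  1  1  2  3
  r  2  2  2  3
  a  3  3  2  3
  t  4  4  3  2
The bottom-right entry gives D[4][3] = 2, so no sequence of fewer than 2 edits works. Backtracking through the table gives one optimal edit sequence (2 edits):
  crat → rat (del c @1)
  rat → vat (sub r→v @1)
Edit distance = 2.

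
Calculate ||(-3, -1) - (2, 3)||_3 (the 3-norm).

(Σ|x_i - y_i|^3)^(1/3) = (|-3 - 2|^3 + |-1 - 3|^3)^(1/3)
= (5^3 + 4^3)^(1/3) = (125 + 64)^(1/3) = (189)^(1/3) ≈ 5.7388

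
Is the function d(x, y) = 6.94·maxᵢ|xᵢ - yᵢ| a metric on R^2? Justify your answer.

Yes. The L∞ (Chebyshev) norm induces a metric on R^2, and multiplying a metric by a positive constant 6.94 > 0 preserves all four axioms: non-negativity (6.94·||x-y|| ≥ 0), identity (6.94·||x-y|| = 0 ⟺ ||x-y|| = 0 ⟺ x = y), symmetry (||x-y|| = ||y-x||), and the triangle inequality (6.94·||x-z|| ≤ 6.94·||x-y|| + 6.94·||y-z||). So d is a metric.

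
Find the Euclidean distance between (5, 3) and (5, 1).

√(Σ(x_i - y_i)²) = √((5 - 5)² + (3 - 1)²)
= √(0² + 2²) = √(0 + 4) = √4 = 2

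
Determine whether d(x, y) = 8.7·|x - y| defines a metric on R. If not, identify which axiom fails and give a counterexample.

Yes. Since |x - y| is a metric on R and 8.7 > 0, the positive scalar multiple 8.7·|x - y| is also a metric: scaling by a positive constant preserves non-negativity, identity (d=0 ⟺ |x-y|=0 ⟺ x=y), symmetry, and the triangle inequality.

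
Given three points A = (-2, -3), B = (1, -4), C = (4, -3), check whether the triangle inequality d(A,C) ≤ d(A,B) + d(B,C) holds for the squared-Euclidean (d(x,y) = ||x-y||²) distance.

d(A,B) = 3² + 1² = 10, d(B,C) = 3² + 1² = 10, d(A,C) = 6² + 0² = 36.
d(A,C) = 36 > 10 + 10 = 20. Triangle inequality is VIOLATED. (Squared-Euclidean is not a metric — this is a counterexample.)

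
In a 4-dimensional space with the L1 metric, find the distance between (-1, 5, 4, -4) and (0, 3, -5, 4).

Σ|x_i - y_i| = |-1 - 0| + |5 - 3| + |4 - (-5)| + |-4 - 4| = 1 + 2 + 9 + 8 = 20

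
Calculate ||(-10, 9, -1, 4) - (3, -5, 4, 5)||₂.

√(Σ(x_i - y_i)²) = √((-10 - 3)² + (9 - (-5))² + (-1 - 4)² + (4 - 5)²)
= √((-13)² + 14² + (-5)² + (-1)²) = √(169 + 196 + 25 + 1) = √391 ≈ 19.7737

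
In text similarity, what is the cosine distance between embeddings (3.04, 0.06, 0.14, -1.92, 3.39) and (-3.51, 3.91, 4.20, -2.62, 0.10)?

With u = (3.04, 0.06, 0.14, -1.92, 3.39), v = (-3.51, 3.91, 4.20, -2.62, 0.10):
u·v = 3.04·(-3.51) + 0.06·3.91 + 0.14·4.2 + (-1.92)·(-2.62) + 3.39·0.1 = (-10.6704) + 0.2346 + 0.588 + 5.0304 + 0.339 = -4.4784.
|u| = √(3.04² + 0.06² + 0.14² + (-1.92)² + 3.39²) = √(9.2416 + 0.0036 + 0.0196 + 3.6864 + 11.4921) = √24.4433, |v| = √((-3.51)² + 3.91² + 4.2² + (-2.62)² + 0.1²) = √(12.3201 + 15.2881 + 17.64 + 6.8644 + 0.01) = √52.1226.
cos θ = (u·v)/(|u||v|) = -4.4784/(√24.4433·√52.1226) ≈ -0.1255
Cosine distance = 1 - cos θ ≈ 1 - (-0.1255) = 1.1255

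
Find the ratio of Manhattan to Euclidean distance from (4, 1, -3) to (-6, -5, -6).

L1 = |4 - (-6)| + |1 - (-5)| + |-3 - (-6)| = 10 + 6 + 3 = 19
L2 = √(10² + 6² + 3²) = √145 ≈ 12.0416
L1 ≥ L2 always (equality iff movement is along one axis); L1 > L2 here.
Ratio L1/L2 = 19/√145 ≈ 1.5779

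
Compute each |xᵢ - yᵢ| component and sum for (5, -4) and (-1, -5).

Σ|x_i - y_i| = |5 - (-1)| + |-4 - (-5)| = 6 + 1 = 7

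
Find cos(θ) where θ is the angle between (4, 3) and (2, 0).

With u = (4, 3), v = (2, 0):
u·v = 4·2 + 3·0 = 8 + 0 = 8.
|u| = √(4² + 3²) = √25, |v| = √(2² + 0²) = √4, so |u||v| = √(25·4) = √100 = 10.
cos θ = (u·v)/(|u||v|) = 8/10 = 0.8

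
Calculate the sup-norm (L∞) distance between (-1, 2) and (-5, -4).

max(|x_i - y_i|) = max(|-1 - (-5)|, |2 - (-4)|) = max(4, 6) = 6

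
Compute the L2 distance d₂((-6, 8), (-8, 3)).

√(Σ(x_i - y_i)²) = √((-6 - (-8))² + (8 - 3)²)
= √(2² + 5²) = √(4 + 25) = √29 ≈ 5.3852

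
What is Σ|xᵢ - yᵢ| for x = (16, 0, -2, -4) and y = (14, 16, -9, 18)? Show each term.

Σ|x_i - y_i| = |16 - 14| + |0 - 16| + |-2 - (-9)| + |-4 - 18| = 2 + 16 + 7 + 22 = 47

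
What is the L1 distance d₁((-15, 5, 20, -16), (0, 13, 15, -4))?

Σ|x_i - y_i| = |-15 - 0| + |5 - 13| + |20 - 15| + |-16 - (-4)| = 15 + 8 + 5 + 12 = 40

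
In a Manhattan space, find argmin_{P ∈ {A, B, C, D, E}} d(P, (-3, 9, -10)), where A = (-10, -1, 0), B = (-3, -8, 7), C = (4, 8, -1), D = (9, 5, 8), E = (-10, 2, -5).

Distances: d(A) = 27, d(B) = 34, d(C) = 17, d(D) = 34, d(E) = 19. Nearest: C = (4, 8, -1) with distance 17.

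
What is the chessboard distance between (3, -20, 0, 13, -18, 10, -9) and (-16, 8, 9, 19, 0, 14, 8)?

max(|x_i - y_i|) = max(|3 - (-16)|, |-20 - 8|, |0 - 9|, |13 - 19|, |-18 - 0|, |10 - 14|, |-9 - 8|) = max(19, 28, 9, 6, 18, 4, 17) = 28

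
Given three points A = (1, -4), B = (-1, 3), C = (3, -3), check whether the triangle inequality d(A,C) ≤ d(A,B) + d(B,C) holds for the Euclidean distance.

d(A,B) = √(2² + 7²) = √53 ≈ 7.2801, d(B,C) = √(4² + 6²) = √52 ≈ 7.2111, d(A,C) = √(2² + 1²) = √5 ≈ 2.2361.
d(A,C) ≈ 2.2361 ≤ 7.2801 + 7.2111 = 14.4912. Triangle inequality is satisfied.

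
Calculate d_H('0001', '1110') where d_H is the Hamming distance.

Differing positions: 1, 2, 3, 4. Hamming distance = 4.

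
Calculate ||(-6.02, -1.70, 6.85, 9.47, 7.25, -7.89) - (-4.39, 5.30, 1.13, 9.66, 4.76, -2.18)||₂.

√(Σ(x_i - y_i)²) = √((-6.02 - (-4.39))² + (-1.7 - 5.3)² + (6.85 - 1.13)² + (9.47 - 9.66)² + (7.25 - 4.76)² + (-7.89 - (-2.18))²)
= √((-1.63)² + (-7)² + 5.72² + (-0.19)² + 2.49² + (-5.71)²) = √(2.6569 + 49 + 32.7184 + 0.0361 + 6.2001 + 32.6041) = √123.2156 ≈ 11.1003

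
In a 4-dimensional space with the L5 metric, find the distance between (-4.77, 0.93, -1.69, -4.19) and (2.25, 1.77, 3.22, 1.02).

(Σ|x_i - y_i|^5)^(1/5) = (|-4.77 - 2.25|^5 + |0.93 - 1.77|^5 + |-1.69 - 3.22|^5 + |-4.19 - 1.02|^5)^(1/5)
= (7.02^5 + 0.84^5 + 4.91^5 + 5.21^5)^(1/5) ≈ (17048.4759 + 0.4182 + 2853.6944 + 3838.7393)^(1/5) = (23741.3278)^(1/5) ≈ 7.5007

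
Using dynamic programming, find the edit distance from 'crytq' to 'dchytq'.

Let D[i][j] be the edit distance between the first i characters of 'crytq' and the first j characters of 'dchytq', with D[i][0] = i, D[0][j] = j, and D[i][j] = D[i-1][j-1] if the characters match, else 1 + min(D[i-1][j], D[i][j-1], D[i-1][j-1]). Filling the table (rows: prefixes of 'crytq', columns: prefixes of 'dchytq'):
     ε  d  c  h  y  t  q
  ε  0  1  2  3  4  5  6
  c  1  1  1  2  3  4  5
  r  2  2  2  2  3  4  5
  y  3  3  3  3  2  3  4
  t  4  4  4  4  3  2  3
  q  5  5  5  5  4  3  2
The bottom-right entry gives D[5][6] = 2, so no sequence of fewer than 2 edits works. Backtracking through the table gives one optimal edit sequence (2 edits):
  crytq → dcrytq (ins d @1)
  dcrytq → dchytq (sub r→h @3)
Edit distance = 2.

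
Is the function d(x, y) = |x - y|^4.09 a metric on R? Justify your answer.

No. d(x,y) = |x-y|^4.09 fails the triangle inequality since p = 4.09 > 1. Counterexample: x = 3, y = 7, z = 12. d(x,z) = |3 - 12|^4.09 = 9^4.09 ≈ 7995.6148, but d(x,y) + d(y,z) = 4^4.09 + 5^4.09 ≈ 290.0183 + 722.4159 = 1012.4342. Since 7995.6148 > 1012.4342, the triangle inequality is violated.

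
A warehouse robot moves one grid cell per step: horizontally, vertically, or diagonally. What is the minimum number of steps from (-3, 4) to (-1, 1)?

max(|x_i - y_i|) = max(|-3 - (-1)|, |4 - 1|) = max(2, 3) = 3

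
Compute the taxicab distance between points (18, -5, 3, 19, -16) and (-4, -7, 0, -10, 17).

Σ|x_i - y_i| = |18 - (-4)| + |-5 - (-7)| + |3 - 0| + |19 - (-10)| + |-16 - 17| = 22 + 2 + 3 + 29 + 33 = 89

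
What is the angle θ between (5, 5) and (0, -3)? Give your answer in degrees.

With u = (5, 5), v = (0, -3):
u·v = 5·0 + 5·(-3) = 0 + (-15) = -15.
|u| = √(5² + 5²) = √50, |v| = √(0² + (-3)²) = √9, so |u||v| = √(50·9) = √450.
cos θ = (u·v)/(|u||v|) = -15/√450 ≈ -0.707107
θ = arccos(-0.707107) ≈ 135°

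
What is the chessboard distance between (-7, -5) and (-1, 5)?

max(|x_i - y_i|) = max(|-7 - (-1)|, |-5 - 5|) = max(6, 10) = 10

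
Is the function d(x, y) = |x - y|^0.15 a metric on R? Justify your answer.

Yes. With 0 < p = 0.15 ≤ 1, d(x,y) = |x-y|^0.15 is a metric on R. Non-negativity and symmetry are immediate; |x-y|^0.15 = 0 ⟺ |x-y| = 0 ⟺ x = y. For the triangle inequality, the function t ↦ t^0.15 is subadditive on [0,∞) when p ≤ 1, so |x-z|^0.15 ≤ (|x-y| + |y-z|)^0.15 ≤ |x-y|^0.15 + |y-z|^0.15.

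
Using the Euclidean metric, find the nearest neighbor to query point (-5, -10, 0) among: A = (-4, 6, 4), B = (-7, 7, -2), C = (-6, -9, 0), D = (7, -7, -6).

Distances: d(A) ≈ 16.5227, d(B) ≈ 17.2337, d(C) ≈ 1.4142, d(D) ≈ 13.7477. Nearest: C = (-6, -9, 0) with distance 1.4142.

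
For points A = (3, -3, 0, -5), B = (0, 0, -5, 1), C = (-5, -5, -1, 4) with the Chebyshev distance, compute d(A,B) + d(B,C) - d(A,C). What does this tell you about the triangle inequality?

d(A,B) = max(3, 3, 5, 6) = 6, d(B,C) = max(5, 5, 4, 3) = 5, d(A,C) = max(8, 2, 1, 9) = 9.
d(A,B) + d(B,C) - d(A,C) = 6 + 5 - 9 = 11 - 9 = 2. This is ≥ 0, so the triangle inequality holds for these points.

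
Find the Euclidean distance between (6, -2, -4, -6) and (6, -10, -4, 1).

√(Σ(x_i - y_i)²) = √((6 - 6)² + (-2 - (-10))² + (-4 - (-4))² + (-6 - 1)²)
= √(0² + 8² + 0² + (-7)²) = √(0 + 64 + 0 + 49) = √113 ≈ 10.6301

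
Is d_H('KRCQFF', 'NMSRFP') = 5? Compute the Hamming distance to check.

Differing positions: 1, 2, 3, 4, 6. Hamming distance = 5, so the claim is true.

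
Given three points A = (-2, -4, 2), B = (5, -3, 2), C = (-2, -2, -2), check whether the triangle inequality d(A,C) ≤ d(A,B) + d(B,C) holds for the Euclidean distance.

d(A,B) = √(7² + 1² + 0²) = √50 ≈ 7.0711, d(B,C) = √(7² + 1² + 4²) = √66 ≈ 8.124, d(A,C) = √(0² + 2² + 4²) = √20 ≈ 4.4721.
d(A,C) ≈ 4.4721 ≤ 7.0711 + 8.124 = 15.1951. Triangle inequality is satisfied.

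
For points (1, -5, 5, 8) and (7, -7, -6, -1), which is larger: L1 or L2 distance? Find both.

L1 = |1 - 7| + |-5 - (-7)| + |5 - (-6)| + |8 - (-1)| = 6 + 2 + 11 + 9 = 28
L2 = √(6² + 2² + 11² + 9²) = √242 ≈ 15.5563
L1 ≥ L2 always (equality iff movement is along one axis); L1 > L2 here.
Ratio L1/L2 = 28/√242 ≈ 1.7999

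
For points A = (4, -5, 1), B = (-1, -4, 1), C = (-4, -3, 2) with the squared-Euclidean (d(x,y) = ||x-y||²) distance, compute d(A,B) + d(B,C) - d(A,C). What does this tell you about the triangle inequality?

d(A,B) = 5² + 1² + 0² = 26, d(B,C) = 3² + 1² + 1² = 11, d(A,C) = 8² + 2² + 1² = 69.
d(A,B) + d(B,C) - d(A,C) = 26 + 11 - 69 = 37 - 69 = -32. This is < 0, so the triangle inequality FAILS for these points (squared-Euclidean is not a metric).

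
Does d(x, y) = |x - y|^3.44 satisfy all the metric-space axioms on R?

No. d(x,y) = |x-y|^3.44 fails the triangle inequality since p = 3.44 > 1. Counterexample: x = -5, y = 3, z = 14. d(x,z) = |-5 - 14|^3.44 = 19^3.44 ≈ 25056.0373, but d(x,y) + d(y,z) = 8^3.44 + 11^3.44 ≈ 1278.2905 + 3822.8815 = 5101.172. Since 25056.0373 > 5101.172, the triangle inequality is violated.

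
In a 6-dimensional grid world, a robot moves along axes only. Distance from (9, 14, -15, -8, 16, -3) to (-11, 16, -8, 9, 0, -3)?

Σ|x_i - y_i| = |9 - (-11)| + |14 - 16| + |-15 - (-8)| + |-8 - 9| + |16 - 0| + |-3 - (-3)| = 20 + 2 + 7 + 17 + 16 + 0 = 62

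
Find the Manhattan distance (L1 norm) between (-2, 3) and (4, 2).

Σ|x_i - y_i| = |-2 - 4| + |3 - 2| = 6 + 1 = 7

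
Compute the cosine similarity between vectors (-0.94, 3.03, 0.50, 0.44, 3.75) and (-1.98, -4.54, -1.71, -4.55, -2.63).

With u = (-0.94, 3.03, 0.50, 0.44, 3.75), v = (-1.98, -4.54, -1.71, -4.55, -2.63):
u·v = (-0.94)·(-1.98) + 3.03·(-4.54) + 0.5·(-1.71) + 0.44·(-4.55) + 3.75·(-2.63) = 1.8612 + (-13.7562) + (-0.855) + (-2.002) + (-9.8625) = -24.6145.
|u| = √((-0.94)² + 3.03² + 0.5² + 0.44² + 3.75²) = √(0.8836 + 9.1809 + 0.25 + 0.1936 + 14.0625) = √24.5706, |v| = √((-1.98)² + (-4.54)² + (-1.71)² + (-4.55)² + (-2.63)²) = √(3.9204 + 20.6116 + 2.9241 + 20.7025 + 6.9169) = √55.0755.
cos θ = (u·v)/(|u||v|) = -24.6145/(√24.5706·√55.0755) ≈ -0.6691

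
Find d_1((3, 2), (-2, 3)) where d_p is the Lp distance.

Σ|x_i - y_i| = |3 - (-2)| + |2 - 3| = 5 + 1 = 6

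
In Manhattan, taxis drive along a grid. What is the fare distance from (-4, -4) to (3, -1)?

Σ|x_i - y_i| = |-4 - 3| + |-4 - (-1)| = 7 + 3 = 10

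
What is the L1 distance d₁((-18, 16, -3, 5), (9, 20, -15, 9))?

Σ|x_i - y_i| = |-18 - 9| + |16 - 20| + |-3 - (-15)| + |5 - 9| = 27 + 4 + 12 + 4 = 47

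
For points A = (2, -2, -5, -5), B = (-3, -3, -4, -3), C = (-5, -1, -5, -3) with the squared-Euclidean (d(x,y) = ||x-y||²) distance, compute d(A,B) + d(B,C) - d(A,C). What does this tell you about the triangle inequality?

d(A,B) = 5² + 1² + 1² + 2² = 31, d(B,C) = 2² + 2² + 1² + 0² = 9, d(A,C) = 7² + 1² + 0² + 2² = 54.
d(A,B) + d(B,C) - d(A,C) = 31 + 9 - 54 = 40 - 54 = -14. This is < 0, so the triangle inequality FAILS for these points (squared-Euclidean is not a metric).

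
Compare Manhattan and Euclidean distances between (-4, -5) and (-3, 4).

L1 = |-4 - (-3)| + |-5 - 4| = 1 + 9 = 10
L2 = √(1² + 9²) = √82 ≈ 9.0554
L1 ≥ L2 always (equality iff movement is along one axis); L1 > L2 here.
Ratio L1/L2 = 10/√82 ≈ 1.1043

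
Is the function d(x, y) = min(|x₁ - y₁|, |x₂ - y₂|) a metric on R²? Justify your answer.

No. d fails identity of indiscernibles: take x = (-2, 0) and y = (-2, 4). Then d(x,y) = min(|-2 - (-2)|, |0 - 4|) = min(0, 4) = 0, yet x ≠ y.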